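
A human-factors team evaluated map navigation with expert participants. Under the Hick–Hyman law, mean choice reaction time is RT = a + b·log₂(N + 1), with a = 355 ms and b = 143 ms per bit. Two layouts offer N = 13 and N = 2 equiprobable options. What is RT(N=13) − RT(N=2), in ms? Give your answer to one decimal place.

RT(13) = 355 + 143·log₂(14) = 355 + 143·3.8074 = 899.4582 ms.
RT(2) = 355 + 143·log₂(3) = 355 + 143·1.5850 = 581.6550 ms.
Difference = 899.4582 − 581.6550 = 317.8032 ≈ 317.8 ms.

317.8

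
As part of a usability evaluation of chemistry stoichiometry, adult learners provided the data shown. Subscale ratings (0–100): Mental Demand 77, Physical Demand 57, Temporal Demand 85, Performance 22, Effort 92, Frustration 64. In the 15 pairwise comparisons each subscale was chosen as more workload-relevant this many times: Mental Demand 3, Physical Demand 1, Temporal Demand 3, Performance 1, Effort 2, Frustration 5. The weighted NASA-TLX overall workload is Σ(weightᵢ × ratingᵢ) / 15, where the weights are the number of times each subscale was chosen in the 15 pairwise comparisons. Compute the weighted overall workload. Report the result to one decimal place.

71.3

The tallies are the weights (they sum to 15).
Weighted sum = 3·77 + 1·57 + 3·85 + 1·22 + 2·92 + 5·64
            = 231 + 57 + 255 + 22 + 184 + 320 = 1069.
Overall workload = 1069 / 15 = 71.2667 ≈ 71.3.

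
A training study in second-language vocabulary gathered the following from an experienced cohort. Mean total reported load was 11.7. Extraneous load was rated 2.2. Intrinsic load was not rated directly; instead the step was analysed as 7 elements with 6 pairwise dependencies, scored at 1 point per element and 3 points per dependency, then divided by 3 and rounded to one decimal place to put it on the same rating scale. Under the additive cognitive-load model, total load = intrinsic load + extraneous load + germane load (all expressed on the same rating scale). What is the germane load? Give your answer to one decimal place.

Intrinsic (element-interactivity): (7 × 1 + 6 × 3) / 3 = 25 / 3 = 8.3333 → 8.3.
germane load = total − intrinsic − extraneous
             = 11.7 − 8.3 − 2.2 = 1.2.

1.2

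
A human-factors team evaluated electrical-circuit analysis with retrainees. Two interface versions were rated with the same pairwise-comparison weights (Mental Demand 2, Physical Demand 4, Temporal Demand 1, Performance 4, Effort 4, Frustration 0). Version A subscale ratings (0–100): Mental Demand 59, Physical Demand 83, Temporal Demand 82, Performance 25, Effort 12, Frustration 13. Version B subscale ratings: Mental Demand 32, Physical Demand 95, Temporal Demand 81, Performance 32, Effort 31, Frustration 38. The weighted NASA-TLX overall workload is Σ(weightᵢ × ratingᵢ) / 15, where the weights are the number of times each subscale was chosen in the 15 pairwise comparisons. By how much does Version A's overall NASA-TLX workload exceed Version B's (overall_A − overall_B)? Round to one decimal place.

-6.5

Version A weighted sum = 2·59 + 4·83 + 1·82 + 4·25 + 4·12 + 0·13 = 118 + 332 + 82 + 100 + 48 + 0 = 680; overall_A = 680/15 = 45.3333.
Version B weighted sum = 2·32 + 4·95 + 1·81 + 4·32 + 4·31 + 0·38 = 64 + 380 + 81 + 128 + 124 + 0 = 777; overall_B = 777/15 = 51.8000.
Difference = 45.3333 − 51.8000 = -6.4667 ≈ -6.5.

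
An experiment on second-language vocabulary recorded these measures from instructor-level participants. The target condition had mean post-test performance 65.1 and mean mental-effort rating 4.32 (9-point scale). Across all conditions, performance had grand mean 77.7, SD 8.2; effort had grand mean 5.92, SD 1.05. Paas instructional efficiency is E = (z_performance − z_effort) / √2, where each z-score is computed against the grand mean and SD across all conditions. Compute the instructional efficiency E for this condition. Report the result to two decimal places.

z_performance = (65.1 − 77.7) / 8.2 = -12.6000 / 8.2 = -1.5366.
z_effort = (4.32 − 5.92) / 1.05 = -1.6000 / 1.05 = -1.5238.
z_P − z_E = -1.5366 − (-1.5238) = -0.0128.
E = -0.0128 / √2 = -0.0128 / 1.41421 = -0.0091 ≈ -0.01.

-0.01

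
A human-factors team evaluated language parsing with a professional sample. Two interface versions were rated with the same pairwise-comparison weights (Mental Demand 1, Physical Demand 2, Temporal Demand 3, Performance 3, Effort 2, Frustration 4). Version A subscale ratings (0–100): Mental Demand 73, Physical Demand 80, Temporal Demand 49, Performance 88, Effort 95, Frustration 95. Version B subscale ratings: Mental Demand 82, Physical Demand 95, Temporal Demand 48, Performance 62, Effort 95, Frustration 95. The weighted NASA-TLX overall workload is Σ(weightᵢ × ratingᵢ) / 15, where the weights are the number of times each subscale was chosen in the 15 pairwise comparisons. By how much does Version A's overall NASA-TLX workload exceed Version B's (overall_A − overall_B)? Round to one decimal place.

2.8

Version A weighted sum = 1·73 + 2·80 + 3·49 + 3·88 + 2·95 + 4·95 = 73 + 160 + 147 + 264 + 190 + 380 = 1214; overall_A = 1214/15 = 80.9333.
Version B weighted sum = 1·82 + 2·95 + 3·48 + 3·62 + 2·95 + 4·95 = 82 + 190 + 144 + 186 + 190 + 380 = 1172; overall_B = 1172/15 = 78.1333.
Difference = 80.9333 − 78.1333 = 2.8000 ≈ 2.8.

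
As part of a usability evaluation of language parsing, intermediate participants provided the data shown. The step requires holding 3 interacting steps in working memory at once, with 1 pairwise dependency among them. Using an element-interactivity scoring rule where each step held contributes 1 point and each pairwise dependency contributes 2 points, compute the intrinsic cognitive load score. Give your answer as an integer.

5

Element contribution: 3 × 1 = 3.
Interaction contribution: 1 × 2 = 2.
Intrinsic load = 3 + 2 = 5.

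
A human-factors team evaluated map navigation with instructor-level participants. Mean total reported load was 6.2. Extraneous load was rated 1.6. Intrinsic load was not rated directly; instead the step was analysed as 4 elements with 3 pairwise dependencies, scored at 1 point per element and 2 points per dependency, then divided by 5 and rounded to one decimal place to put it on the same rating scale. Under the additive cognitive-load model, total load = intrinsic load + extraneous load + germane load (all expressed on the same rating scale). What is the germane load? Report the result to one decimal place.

2.6

Intrinsic (element-interactivity): (4 × 1 + 3 × 2) / 5 = 10 / 5 = 2.0000 → 2.0.
germane load = total − intrinsic − extraneous
             = 6.2 − 2.0 − 1.6 = 2.6.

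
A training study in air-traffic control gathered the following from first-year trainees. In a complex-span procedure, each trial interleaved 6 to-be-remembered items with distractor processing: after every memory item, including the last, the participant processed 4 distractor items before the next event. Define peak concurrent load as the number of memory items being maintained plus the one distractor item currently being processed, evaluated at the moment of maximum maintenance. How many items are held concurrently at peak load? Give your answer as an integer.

Maintenance is greatest during the distractor(s) after memory item 6: all 6 memory items are being held.
One distractor item is concurrently being processed.
Peak concurrent load = 6 + 1 = 7 items.

7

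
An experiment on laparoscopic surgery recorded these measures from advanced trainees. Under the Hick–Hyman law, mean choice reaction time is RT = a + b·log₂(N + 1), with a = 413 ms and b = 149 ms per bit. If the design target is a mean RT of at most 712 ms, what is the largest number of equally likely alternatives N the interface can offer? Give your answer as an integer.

3

Set 413 + 149·log₂(N + 1) ≤ 712.
log₂(N + 1) ≤ (712 − 413) / 149 = 2.0067.
N + 1 ≤ 2^2.0067 = 4.0186.
N ≤ 3.0186, so the largest integer N is 3.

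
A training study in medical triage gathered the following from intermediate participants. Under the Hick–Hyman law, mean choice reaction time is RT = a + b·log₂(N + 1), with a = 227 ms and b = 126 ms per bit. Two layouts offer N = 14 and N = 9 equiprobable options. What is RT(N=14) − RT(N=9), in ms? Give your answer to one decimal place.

RT(14) = 227 + 126·log₂(15) = 227 + 126·3.9069 = 719.2694 ms.
RT(9) = 227 + 126·log₂(10) = 227 + 126·3.3219 = 645.5594 ms.
Difference = 719.2694 − 645.5594 = 73.7100 ≈ 73.7 ms.

73.7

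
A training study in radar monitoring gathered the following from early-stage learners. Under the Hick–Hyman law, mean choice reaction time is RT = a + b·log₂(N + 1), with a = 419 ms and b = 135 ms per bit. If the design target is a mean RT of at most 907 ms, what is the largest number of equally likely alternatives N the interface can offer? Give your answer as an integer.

11

Set 419 + 135·log₂(N + 1) ≤ 907.
log₂(N + 1) ≤ (907 − 419) / 135 = 3.6148.
N + 1 ≤ 2^3.6148 = 12.2508.
N ≤ 11.2508, so the largest integer N is 11.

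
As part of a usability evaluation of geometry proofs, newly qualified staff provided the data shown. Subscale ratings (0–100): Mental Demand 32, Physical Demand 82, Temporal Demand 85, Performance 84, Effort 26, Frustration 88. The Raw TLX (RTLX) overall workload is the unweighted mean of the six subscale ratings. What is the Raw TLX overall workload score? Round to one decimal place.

Sum of ratings = 32 + 82 + 85 + 84 + 26 + 88 = 397.
RTLX = 397 / 6 = 66.1667 ≈ 66.2.

66.2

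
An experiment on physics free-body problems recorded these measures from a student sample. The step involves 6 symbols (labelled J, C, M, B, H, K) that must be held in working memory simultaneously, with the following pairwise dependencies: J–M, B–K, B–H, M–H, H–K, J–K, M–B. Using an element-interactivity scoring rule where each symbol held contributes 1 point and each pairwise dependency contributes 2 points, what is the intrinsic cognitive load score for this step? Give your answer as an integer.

20

Count of symbols held simultaneously: 6.
Count of pairwise dependencies listed: 7.
Element contribution: 6 × 1 = 6.
Interaction contribution: 7 × 2 = 14.
Intrinsic load = 6 + 14 = 20.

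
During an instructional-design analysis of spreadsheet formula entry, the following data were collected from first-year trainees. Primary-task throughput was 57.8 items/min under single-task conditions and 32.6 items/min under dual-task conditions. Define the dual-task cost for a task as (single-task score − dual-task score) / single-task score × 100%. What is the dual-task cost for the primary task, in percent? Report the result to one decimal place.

Cost = (57.8 − 32.6) / 57.8 × 100%
     = 25.2000 / 57.8 × 100% = 43.5986%.
≈ 43.6%.

43.6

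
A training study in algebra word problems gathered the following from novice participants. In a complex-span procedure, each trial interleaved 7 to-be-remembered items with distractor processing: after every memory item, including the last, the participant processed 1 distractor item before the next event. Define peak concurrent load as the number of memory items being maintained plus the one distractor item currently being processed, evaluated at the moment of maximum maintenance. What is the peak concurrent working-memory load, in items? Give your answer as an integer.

8

Maintenance is greatest during the distractor(s) after memory item 7: all 7 memory items are being held.
One distractor item is concurrently being processed.
Peak concurrent load = 7 + 1 = 8 items.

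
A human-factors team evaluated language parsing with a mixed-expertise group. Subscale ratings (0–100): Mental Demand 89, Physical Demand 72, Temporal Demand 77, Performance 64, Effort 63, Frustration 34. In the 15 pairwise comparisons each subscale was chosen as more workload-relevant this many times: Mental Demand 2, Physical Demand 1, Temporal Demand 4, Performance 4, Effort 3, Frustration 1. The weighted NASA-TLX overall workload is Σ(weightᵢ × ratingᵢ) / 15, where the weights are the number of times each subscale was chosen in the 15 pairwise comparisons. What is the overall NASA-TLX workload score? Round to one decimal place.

The tallies are the weights (they sum to 15).
Weighted sum = 2·89 + 1·72 + 4·77 + 4·64 + 3·63 + 1·34
            = 178 + 72 + 308 + 256 + 189 + 34 = 1037.
Overall workload = 1037 / 15 = 69.1333 ≈ 69.1.

69.1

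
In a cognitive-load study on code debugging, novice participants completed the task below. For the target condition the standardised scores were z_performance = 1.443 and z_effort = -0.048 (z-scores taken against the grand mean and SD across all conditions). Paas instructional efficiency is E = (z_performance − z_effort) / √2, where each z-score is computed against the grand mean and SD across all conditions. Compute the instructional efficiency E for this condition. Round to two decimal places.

1.05

z_P − z_E = 1.443 − (-0.048) = 1.4910.
E = 1.4910 / √2 = 1.4910 / 1.41421 = 1.0543 ≈ 1.05.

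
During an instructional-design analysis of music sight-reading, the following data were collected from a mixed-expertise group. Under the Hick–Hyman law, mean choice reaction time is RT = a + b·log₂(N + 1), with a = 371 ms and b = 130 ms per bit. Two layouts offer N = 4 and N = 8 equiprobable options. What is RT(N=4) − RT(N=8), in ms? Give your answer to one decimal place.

RT(4) = 371 + 130·log₂(5) = 371 + 130·2.3219 = 672.8470 ms.
RT(8) = 371 + 130·log₂(9) = 371 + 130·3.1699 = 783.0870 ms.
Difference = 672.8470 − 783.0870 = -110.2400 ≈ -110.2 ms.

-110.2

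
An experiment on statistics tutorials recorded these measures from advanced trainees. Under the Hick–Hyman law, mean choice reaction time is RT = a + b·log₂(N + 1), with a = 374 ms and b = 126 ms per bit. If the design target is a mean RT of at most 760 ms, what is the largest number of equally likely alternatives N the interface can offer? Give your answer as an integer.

Set 374 + 126·log₂(N + 1) ≤ 760.
log₂(N + 1) ≤ (760 − 374) / 126 = 3.0635.
N + 1 ≤ 2^3.0635 = 8.3600.
N ≤ 7.3600, so the largest integer N is 7.

7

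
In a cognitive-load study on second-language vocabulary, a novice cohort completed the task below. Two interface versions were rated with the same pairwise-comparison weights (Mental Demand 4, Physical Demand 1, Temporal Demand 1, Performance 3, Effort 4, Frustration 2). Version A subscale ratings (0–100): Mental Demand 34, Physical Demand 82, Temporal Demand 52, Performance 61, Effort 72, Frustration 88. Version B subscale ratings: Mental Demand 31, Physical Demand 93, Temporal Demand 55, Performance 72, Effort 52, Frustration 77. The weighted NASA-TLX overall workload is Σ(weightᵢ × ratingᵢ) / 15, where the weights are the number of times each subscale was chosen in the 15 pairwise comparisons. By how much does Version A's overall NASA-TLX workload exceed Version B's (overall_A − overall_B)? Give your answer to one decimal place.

Version A weighted sum = 4·34 + 1·82 + 1·52 + 3·61 + 4·72 + 2·88 = 136 + 82 + 52 + 183 + 288 + 176 = 917; overall_A = 917/15 = 61.1333.
Version B weighted sum = 4·31 + 1·93 + 1·55 + 3·72 + 4·52 + 2·77 = 124 + 93 + 55 + 216 + 208 + 154 = 850; overall_B = 850/15 = 56.6667.
Difference = 61.1333 − 56.6667 = 4.4666 ≈ 4.5.

4.5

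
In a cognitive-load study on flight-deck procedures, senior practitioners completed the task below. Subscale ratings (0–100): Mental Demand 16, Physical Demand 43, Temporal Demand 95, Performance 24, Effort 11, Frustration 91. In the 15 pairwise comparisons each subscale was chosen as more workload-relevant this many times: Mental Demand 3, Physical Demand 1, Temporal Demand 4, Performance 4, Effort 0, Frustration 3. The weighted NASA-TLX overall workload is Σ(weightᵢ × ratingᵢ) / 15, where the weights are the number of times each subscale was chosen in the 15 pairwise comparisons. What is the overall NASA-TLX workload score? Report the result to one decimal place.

56.0

The tallies are the weights (they sum to 15).
Weighted sum = 3·16 + 1·43 + 4·95 + 4·24 + 0·11 + 3·91
            = 48 + 43 + 380 + 96 + 0 + 273 = 840.
Overall workload = 840 / 15 = 56.0000 ≈ 56.0.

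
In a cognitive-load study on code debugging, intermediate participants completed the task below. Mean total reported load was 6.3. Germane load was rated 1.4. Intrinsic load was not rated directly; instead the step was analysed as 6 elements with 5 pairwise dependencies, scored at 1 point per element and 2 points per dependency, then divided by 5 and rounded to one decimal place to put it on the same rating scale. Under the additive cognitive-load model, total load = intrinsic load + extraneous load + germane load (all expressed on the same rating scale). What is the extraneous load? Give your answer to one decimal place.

1.7

Intrinsic (element-interactivity): (6 × 1 + 5 × 2) / 5 = 16 / 5 = 3.2000 → 3.2.
extraneous load = total − intrinsic − germane
             = 6.3 − 3.2 − 1.4 = 1.7.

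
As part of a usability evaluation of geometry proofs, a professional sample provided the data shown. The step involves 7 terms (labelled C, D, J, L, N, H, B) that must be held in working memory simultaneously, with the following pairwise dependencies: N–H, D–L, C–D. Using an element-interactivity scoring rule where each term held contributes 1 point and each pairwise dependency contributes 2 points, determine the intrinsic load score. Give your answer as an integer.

13

Count of terms held simultaneously: 7.
Count of pairwise dependencies listed: 3.
Element contribution: 7 × 1 = 7.
Interaction contribution: 3 × 2 = 6.
Intrinsic load = 7 + 6 = 13.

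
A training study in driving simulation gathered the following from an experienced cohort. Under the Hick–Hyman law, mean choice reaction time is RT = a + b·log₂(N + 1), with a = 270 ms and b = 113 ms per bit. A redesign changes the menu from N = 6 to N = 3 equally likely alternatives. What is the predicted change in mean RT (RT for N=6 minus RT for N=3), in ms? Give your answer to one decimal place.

RT(6) = 270 + 113·log₂(7) = 270 + 113·2.8074 = 587.2362 ms.
RT(3) = 270 + 113·log₂(4) = 270 + 113·2.0000 = 496.0000 ms.
Difference = 587.2362 − 496.0000 = 91.2362 ≈ 91.2 ms.

91.2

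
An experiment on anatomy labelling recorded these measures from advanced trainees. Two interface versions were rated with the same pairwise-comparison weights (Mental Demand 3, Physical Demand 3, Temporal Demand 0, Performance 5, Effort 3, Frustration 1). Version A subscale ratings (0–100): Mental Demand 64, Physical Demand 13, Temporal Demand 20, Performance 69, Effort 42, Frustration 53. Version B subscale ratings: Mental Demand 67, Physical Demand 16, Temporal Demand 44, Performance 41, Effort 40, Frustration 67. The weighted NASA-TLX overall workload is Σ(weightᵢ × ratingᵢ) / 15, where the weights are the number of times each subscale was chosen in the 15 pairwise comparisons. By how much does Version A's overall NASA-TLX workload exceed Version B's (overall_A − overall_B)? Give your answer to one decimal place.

Version A weighted sum = 3·64 + 3·13 + 0·20 + 5·69 + 3·42 + 1·53 = 192 + 39 + 0 + 345 + 126 + 53 = 755; overall_A = 755/15 = 50.3333.
Version B weighted sum = 3·67 + 3·16 + 0·44 + 5·41 + 3·40 + 1·67 = 201 + 48 + 0 + 205 + 120 + 67 = 641; overall_B = 641/15 = 42.7333.
Difference = 50.3333 − 42.7333 = 7.6000 ≈ 7.6.

7.6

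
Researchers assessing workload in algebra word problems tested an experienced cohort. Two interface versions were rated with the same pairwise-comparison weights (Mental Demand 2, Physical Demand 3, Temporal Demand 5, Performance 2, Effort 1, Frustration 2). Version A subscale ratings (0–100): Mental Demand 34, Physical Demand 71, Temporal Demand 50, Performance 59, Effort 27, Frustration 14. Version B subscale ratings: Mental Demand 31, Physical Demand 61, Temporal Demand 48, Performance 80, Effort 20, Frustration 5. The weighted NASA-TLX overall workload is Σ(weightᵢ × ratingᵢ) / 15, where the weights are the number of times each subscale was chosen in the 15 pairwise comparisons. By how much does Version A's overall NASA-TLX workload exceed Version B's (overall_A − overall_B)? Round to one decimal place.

1.9

Version A weighted sum = 2·34 + 3·71 + 5·50 + 2·59 + 1·27 + 2·14 = 68 + 213 + 250 + 118 + 27 + 28 = 704; overall_A = 704/15 = 46.9333.
Version B weighted sum = 2·31 + 3·61 + 5·48 + 2·80 + 1·20 + 2·5 = 62 + 183 + 240 + 160 + 20 + 10 = 675; overall_B = 675/15 = 45.0000.
Difference = 46.9333 − 45.0000 = 1.9333 ≈ 1.9.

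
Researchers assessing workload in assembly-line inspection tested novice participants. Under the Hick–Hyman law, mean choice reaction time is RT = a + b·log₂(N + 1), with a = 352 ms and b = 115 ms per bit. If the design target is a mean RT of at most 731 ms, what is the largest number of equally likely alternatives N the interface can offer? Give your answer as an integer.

Set 352 + 115·log₂(N + 1) ≤ 731.
log₂(N + 1) ≤ (731 − 352) / 115 = 3.2957.
N + 1 ≤ 2^3.2957 = 9.8198.
N ≤ 8.8198, so the largest integer N is 8.

8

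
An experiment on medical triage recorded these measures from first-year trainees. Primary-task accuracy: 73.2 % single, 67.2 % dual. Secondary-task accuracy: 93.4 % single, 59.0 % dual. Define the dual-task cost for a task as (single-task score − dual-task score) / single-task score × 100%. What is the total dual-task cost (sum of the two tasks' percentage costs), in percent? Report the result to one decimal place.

45.0

Primary cost = (73.2 − 67.2) / 73.2 × 100% = 8.1967%.
Secondary cost = (93.4 − 59.0) / 93.4 × 100% = 36.8308%.
Total = 8.1967% + 36.8308% = 45.0275% ≈ 45.0%.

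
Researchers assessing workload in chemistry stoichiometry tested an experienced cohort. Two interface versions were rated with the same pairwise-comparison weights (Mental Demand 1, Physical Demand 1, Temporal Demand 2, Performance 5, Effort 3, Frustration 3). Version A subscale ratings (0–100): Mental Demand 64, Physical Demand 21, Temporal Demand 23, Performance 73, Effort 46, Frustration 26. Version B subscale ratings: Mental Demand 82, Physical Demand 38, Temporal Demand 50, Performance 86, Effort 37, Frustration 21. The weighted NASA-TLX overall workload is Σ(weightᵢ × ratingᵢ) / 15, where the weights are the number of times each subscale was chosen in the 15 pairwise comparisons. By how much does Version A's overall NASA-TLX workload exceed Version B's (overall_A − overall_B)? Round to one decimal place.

Version A weighted sum = 1·64 + 1·21 + 2·23 + 5·73 + 3·46 + 3·26 = 64 + 21 + 46 + 365 + 138 + 78 = 712; overall_A = 712/15 = 47.4667.
Version B weighted sum = 1·82 + 1·38 + 2·50 + 5·86 + 3·37 + 3·21 = 82 + 38 + 100 + 430 + 111 + 63 = 824; overall_B = 824/15 = 54.9333.
Difference = 47.4667 − 54.9333 = -7.4666 ≈ -7.5.

-7.5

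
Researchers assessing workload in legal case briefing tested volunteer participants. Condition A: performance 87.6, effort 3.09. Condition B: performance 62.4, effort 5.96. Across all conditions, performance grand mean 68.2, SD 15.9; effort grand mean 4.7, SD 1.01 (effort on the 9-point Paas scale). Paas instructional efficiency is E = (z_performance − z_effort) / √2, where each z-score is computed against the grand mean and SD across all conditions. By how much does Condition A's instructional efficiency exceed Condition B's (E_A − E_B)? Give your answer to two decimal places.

Condition A: z_P = (87.6 − 68.2)/15.9 = 1.2201; z_E = (3.09 − 4.7)/1.01 = -1.5941; E_A = (1.2201 − (-1.5941))/√2 = 1.9899.
Condition B: z_P = (62.4 − 68.2)/15.9 = -0.3648; z_E = (5.96 − 4.7)/1.01 = 1.2475; E_B = (-0.3648 − 1.2475)/√2 = -1.1401.
E_A − E_B = 1.9899 − (-1.1401) = 3.1300 ≈ 3.13.

3.13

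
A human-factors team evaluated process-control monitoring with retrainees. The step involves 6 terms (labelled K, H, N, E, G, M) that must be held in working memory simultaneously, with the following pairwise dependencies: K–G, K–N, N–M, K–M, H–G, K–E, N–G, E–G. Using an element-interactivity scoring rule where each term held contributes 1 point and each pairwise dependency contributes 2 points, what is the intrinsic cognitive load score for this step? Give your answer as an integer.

22

Count of terms held simultaneously: 6.
Count of pairwise dependencies listed: 8.
Element contribution: 6 × 1 = 6.
Interaction contribution: 8 × 2 = 16.
Intrinsic load = 6 + 16 = 22.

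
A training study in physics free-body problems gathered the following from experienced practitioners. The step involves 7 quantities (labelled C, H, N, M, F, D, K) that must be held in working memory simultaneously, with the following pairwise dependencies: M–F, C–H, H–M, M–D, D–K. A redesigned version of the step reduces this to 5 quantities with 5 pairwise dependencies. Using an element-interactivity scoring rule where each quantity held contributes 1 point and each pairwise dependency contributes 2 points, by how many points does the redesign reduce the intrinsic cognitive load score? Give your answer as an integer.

Original: 7 × 1 + 5 × 2 = 7 + 10 = 17.
Redesigned: 5 × 1 + 5 × 2 = 5 + 10 = 15.
Reduction = 17 − 15 = 2.

2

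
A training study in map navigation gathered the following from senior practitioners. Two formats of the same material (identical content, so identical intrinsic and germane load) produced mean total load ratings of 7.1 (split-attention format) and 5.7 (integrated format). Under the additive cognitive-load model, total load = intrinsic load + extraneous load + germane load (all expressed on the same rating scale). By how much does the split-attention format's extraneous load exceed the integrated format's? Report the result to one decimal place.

1.4

Intrinsic and germane load are equal across formats, so the difference in total load equals the difference in extraneous load.
Extraneous-load difference = 7.1 − 5.7 = 1.4.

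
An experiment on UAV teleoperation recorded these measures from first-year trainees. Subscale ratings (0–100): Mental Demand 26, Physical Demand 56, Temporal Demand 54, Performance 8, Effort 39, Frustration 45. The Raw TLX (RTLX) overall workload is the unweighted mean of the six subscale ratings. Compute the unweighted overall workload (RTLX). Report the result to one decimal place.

38.0

Sum of ratings = 26 + 56 + 54 + 8 + 39 + 45 = 228.
RTLX = 228 / 6 = 38.0000 ≈ 38.0.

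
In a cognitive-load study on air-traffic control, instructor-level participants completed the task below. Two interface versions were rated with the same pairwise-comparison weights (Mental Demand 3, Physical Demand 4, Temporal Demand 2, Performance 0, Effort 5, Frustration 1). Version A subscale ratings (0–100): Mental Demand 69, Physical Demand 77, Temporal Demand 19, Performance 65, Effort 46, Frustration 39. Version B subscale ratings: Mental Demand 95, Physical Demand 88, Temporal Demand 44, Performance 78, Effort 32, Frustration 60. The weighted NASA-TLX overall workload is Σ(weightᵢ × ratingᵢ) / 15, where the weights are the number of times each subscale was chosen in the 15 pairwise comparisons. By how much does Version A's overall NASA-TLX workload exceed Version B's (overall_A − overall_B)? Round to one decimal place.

Version A weighted sum = 3·69 + 4·77 + 2·19 + 0·65 + 5·46 + 1·39 = 207 + 308 + 38 + 0 + 230 + 39 = 822; overall_A = 822/15 = 54.8000.
Version B weighted sum = 3·95 + 4·88 + 2·44 + 0·78 + 5·32 + 1·60 = 285 + 352 + 88 + 0 + 160 + 60 = 945; overall_B = 945/15 = 63.0000.
Difference = 54.8000 − 63.0000 = -8.2000 ≈ -8.2.

-8.2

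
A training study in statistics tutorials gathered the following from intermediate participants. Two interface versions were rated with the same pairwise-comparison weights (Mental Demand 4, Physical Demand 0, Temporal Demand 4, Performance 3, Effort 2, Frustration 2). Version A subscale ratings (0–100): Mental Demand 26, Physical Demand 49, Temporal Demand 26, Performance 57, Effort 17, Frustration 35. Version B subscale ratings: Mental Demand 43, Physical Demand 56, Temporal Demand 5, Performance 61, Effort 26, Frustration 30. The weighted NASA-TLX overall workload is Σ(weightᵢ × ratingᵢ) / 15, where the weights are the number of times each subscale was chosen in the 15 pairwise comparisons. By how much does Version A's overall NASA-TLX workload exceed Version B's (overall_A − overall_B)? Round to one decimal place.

Version A weighted sum = 4·26 + 0·49 + 4·26 + 3·57 + 2·17 + 2·35 = 104 + 0 + 104 + 171 + 34 + 70 = 483; overall_A = 483/15 = 32.2000.
Version B weighted sum = 4·43 + 0·56 + 4·5 + 3·61 + 2·26 + 2·30 = 172 + 0 + 20 + 183 + 52 + 60 = 487; overall_B = 487/15 = 32.4667.
Difference = 32.2000 − 32.4667 = -0.2667 ≈ -0.3.

-0.3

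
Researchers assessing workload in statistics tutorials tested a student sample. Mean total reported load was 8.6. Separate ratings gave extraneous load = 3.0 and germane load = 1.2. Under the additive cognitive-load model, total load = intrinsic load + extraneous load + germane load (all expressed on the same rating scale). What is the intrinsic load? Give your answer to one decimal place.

intrinsic load = total − extraneous − germane
             = 8.6 − 3.0 − 1.2 = 4.4.

4.4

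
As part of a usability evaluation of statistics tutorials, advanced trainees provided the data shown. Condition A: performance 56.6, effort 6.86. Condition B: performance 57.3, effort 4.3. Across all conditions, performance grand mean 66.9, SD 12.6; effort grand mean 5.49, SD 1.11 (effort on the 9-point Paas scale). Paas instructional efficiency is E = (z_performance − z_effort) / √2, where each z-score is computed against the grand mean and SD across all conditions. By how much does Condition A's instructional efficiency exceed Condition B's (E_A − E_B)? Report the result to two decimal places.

Condition A: z_P = (56.6 − 66.9)/12.6 = -0.8175; z_E = (6.86 − 5.49)/1.11 = 1.2342; E_A = (-0.8175 − 1.2342)/√2 = -1.4508.
Condition B: z_P = (57.3 − 66.9)/12.6 = -0.7619; z_E = (4.3 − 5.49)/1.11 = -1.0721; E_B = (-0.7619 − (-1.0721))/√2 = 0.2193.
E_A − E_B = -1.4508 − 0.2193 = -1.6701 ≈ -1.67.

-1.67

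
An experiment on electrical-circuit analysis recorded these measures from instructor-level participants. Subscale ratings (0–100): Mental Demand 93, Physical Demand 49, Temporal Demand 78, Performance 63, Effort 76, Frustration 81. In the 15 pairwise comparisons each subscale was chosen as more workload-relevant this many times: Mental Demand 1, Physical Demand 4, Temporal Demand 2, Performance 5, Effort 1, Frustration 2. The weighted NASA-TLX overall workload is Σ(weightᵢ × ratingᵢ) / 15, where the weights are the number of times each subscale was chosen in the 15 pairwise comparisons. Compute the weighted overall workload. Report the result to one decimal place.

66.5

The tallies are the weights (they sum to 15).
Weighted sum = 1·93 + 4·49 + 2·78 + 5·63 + 1·76 + 2·81
            = 93 + 196 + 156 + 315 + 76 + 162 = 998.
Overall workload = 998 / 15 = 66.5333 ≈ 66.5.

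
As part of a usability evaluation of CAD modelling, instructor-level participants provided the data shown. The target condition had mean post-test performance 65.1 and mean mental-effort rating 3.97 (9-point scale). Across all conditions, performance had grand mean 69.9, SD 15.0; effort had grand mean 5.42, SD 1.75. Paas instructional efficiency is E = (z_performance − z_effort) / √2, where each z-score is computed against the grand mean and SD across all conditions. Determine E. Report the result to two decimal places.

0.36

z_performance = (65.1 − 69.9) / 15.0 = -4.8000 / 15.0 = -0.3200.
z_effort = (3.97 − 5.42) / 1.75 = -1.4500 / 1.75 = -0.8286.
z_P − z_E = -0.3200 − (-0.8286) = 0.5086.
E = 0.5086 / √2 = 0.5086 / 1.41421 = 0.3596 ≈ 0.36.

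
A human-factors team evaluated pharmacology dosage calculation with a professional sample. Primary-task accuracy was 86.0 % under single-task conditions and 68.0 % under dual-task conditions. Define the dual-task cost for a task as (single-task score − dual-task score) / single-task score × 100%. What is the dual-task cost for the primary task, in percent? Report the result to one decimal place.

20.9

Cost = (86.0 − 68.0) / 86.0 × 100%
     = 18.0000 / 86.0 × 100% = 20.9302%.
≈ 20.9%.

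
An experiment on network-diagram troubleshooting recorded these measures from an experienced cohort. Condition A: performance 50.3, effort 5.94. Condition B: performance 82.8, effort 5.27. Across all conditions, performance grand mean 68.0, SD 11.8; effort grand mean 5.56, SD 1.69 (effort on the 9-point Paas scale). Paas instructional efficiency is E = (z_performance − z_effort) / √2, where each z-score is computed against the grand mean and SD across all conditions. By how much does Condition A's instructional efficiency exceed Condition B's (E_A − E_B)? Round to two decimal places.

-2.23

Condition A: z_P = (50.3 − 68.0)/11.8 = -1.5000; z_E = (5.94 − 5.56)/1.69 = 0.2249; E_A = (-1.5000 − 0.2249)/√2 = -1.2197.
Condition B: z_P = (82.8 − 68.0)/11.8 = 1.2542; z_E = (5.27 − 5.56)/1.69 = -0.1716; E_B = (1.2542 − (-0.1716))/√2 = 1.0082.
E_A − E_B = -1.2197 − 1.0082 = -2.2279 ≈ -2.23.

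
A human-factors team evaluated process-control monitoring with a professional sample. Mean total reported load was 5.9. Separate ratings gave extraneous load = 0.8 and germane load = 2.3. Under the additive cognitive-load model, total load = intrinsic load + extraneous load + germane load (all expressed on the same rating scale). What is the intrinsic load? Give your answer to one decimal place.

2.8

intrinsic load = total − extraneous − germane
             = 5.9 − 0.8 − 2.3 = 2.8.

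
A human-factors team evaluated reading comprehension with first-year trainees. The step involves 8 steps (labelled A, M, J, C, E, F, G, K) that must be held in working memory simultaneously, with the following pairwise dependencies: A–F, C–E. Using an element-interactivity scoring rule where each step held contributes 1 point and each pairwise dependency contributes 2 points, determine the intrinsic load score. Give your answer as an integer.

12

Count of steps held simultaneously: 8.
Count of pairwise dependencies listed: 2.
Element contribution: 8 × 1 = 8.
Interaction contribution: 2 × 2 = 4.
Intrinsic load = 8 + 4 = 12.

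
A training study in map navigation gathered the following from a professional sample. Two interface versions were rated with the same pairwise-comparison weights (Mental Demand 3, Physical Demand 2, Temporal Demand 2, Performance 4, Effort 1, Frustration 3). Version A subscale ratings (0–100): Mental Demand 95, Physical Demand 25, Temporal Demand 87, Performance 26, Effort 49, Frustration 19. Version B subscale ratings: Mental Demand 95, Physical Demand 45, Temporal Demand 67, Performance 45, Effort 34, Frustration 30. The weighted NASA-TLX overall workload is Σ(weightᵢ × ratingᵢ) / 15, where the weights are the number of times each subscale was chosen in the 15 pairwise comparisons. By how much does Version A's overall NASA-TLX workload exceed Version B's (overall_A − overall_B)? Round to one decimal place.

-6.3

Version A weighted sum = 3·95 + 2·25 + 2·87 + 4·26 + 1·49 + 3·19 = 285 + 50 + 174 + 104 + 49 + 57 = 719; overall_A = 719/15 = 47.9333.
Version B weighted sum = 3·95 + 2·45 + 2·67 + 4·45 + 1·34 + 3·30 = 285 + 90 + 134 + 180 + 34 + 90 = 813; overall_B = 813/15 = 54.2000.
Difference = 47.9333 − 54.2000 = -6.2667 ≈ -6.3.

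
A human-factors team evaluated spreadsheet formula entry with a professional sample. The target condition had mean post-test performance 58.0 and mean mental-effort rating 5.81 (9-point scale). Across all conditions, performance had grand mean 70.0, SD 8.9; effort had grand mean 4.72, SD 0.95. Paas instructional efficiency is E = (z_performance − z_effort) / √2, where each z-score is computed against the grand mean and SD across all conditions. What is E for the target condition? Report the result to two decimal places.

-1.76

z_performance = (58.0 − 70.0) / 8.9 = -12.0000 / 8.9 = -1.3483.
z_effort = (5.81 − 4.72) / 0.95 = 1.0900 / 0.95 = 1.1474.
z_P − z_E = -1.3483 − 1.1474 = -2.4957.
E = -2.4957 / √2 = -2.4957 / 1.41421 = -1.7647 ≈ -1.76.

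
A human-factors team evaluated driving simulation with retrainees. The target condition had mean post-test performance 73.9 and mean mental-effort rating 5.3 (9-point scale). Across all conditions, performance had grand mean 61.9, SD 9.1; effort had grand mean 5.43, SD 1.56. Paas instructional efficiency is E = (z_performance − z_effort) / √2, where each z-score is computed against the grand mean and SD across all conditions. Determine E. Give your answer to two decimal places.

0.99

z_performance = (73.9 − 61.9) / 9.1 = 12.0000 / 9.1 = 1.3187.
z_effort = (5.3 − 5.43) / 1.56 = -0.1300 / 1.56 = -0.0833.
z_P − z_E = 1.3187 − (-0.0833) = 1.4020.
E = 1.4020 / √2 = 1.4020 / 1.41421 = 0.9914 ≈ 0.99.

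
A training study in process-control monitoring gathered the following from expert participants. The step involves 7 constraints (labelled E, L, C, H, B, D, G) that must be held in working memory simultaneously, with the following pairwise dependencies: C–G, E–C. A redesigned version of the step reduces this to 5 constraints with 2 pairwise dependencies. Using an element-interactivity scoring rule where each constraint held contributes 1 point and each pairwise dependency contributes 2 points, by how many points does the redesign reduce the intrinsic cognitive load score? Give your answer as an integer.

2

Original: 7 × 1 + 2 × 2 = 7 + 4 = 11.
Redesigned: 5 × 1 + 2 × 2 = 5 + 4 = 9.
Reduction = 11 − 9 = 2.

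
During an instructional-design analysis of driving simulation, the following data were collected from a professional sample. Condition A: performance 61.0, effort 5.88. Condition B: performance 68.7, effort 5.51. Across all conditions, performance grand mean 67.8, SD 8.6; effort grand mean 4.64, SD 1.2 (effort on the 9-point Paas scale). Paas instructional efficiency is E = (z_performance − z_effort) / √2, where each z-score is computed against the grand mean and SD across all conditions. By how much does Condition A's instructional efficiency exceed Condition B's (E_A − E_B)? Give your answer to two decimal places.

Condition A: z_P = (61.0 − 67.8)/8.6 = -0.7907; z_E = (5.88 − 4.64)/1.2 = 1.0333; E_A = (-0.7907 − 1.0333)/√2 = -1.2898.
Condition B: z_P = (68.7 − 67.8)/8.6 = 0.1047; z_E = (5.51 − 4.64)/1.2 = 0.7250; E_B = (0.1047 − 0.7250)/√2 = -0.4386.
E_A − E_B = -1.2898 − (-0.4386) = -0.8512 ≈ -0.85.

-0.85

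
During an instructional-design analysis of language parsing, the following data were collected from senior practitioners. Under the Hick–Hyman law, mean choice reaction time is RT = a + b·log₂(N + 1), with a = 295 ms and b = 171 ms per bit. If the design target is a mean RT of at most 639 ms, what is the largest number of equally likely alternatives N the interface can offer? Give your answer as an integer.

Set 295 + 171·log₂(N + 1) ≤ 639.
log₂(N + 1) ≤ (639 − 295) / 171 = 2.0117.
N + 1 ≤ 2^2.0117 = 4.0326.
N ≤ 3.0326, so the largest integer N is 3.

3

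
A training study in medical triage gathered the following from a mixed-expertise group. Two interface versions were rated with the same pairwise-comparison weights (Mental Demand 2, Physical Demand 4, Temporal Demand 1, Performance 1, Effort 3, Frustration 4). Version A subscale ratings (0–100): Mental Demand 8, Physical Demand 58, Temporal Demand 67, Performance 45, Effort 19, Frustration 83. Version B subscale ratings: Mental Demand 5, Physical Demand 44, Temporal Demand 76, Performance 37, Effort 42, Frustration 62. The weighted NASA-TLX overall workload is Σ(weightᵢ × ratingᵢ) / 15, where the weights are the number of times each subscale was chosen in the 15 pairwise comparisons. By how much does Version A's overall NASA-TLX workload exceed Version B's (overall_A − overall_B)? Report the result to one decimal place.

5.1

Version A weighted sum = 2·8 + 4·58 + 1·67 + 1·45 + 3·19 + 4·83 = 16 + 232 + 67 + 45 + 57 + 332 = 749; overall_A = 749/15 = 49.9333.
Version B weighted sum = 2·5 + 4·44 + 1·76 + 1·37 + 3·42 + 4·62 = 10 + 176 + 76 + 37 + 126 + 248 = 673; overall_B = 673/15 = 44.8667.
Difference = 49.9333 − 44.8667 = 5.0666 ≈ 5.1.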